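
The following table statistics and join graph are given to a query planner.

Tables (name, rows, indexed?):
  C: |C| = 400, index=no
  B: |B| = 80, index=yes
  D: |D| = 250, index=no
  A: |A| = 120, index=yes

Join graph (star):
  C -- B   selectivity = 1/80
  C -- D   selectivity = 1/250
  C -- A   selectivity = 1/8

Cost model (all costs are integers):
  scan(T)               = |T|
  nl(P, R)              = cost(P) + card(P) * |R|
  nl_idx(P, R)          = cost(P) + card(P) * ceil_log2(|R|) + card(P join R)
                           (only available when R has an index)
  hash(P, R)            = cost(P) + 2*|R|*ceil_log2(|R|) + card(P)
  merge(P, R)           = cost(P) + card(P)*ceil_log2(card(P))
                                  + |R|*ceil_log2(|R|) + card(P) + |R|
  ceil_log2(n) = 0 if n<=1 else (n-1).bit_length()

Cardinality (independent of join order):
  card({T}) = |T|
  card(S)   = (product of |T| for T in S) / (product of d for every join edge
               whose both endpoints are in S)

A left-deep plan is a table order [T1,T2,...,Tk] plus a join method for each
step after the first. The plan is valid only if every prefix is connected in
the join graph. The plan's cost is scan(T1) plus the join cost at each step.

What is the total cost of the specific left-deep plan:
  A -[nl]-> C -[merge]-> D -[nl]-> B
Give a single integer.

step 1: scan A: cost=120, card=120
step 2: join C via nl
    card(P join C) = 120*400/(8) = 6000
    cost = 120 + 120*400 = 48120
step 3: join D via merge
    card(P join D) = 6000*250/(250) = 6000
    cost = 48120 + 6000*13 + 250*8 + 6000 + 250 = 134370
step 4: join B via nl
    card(P join B) = 6000*80/(80) = 6000
    cost = 134370 + 6000*80 = 614370

614370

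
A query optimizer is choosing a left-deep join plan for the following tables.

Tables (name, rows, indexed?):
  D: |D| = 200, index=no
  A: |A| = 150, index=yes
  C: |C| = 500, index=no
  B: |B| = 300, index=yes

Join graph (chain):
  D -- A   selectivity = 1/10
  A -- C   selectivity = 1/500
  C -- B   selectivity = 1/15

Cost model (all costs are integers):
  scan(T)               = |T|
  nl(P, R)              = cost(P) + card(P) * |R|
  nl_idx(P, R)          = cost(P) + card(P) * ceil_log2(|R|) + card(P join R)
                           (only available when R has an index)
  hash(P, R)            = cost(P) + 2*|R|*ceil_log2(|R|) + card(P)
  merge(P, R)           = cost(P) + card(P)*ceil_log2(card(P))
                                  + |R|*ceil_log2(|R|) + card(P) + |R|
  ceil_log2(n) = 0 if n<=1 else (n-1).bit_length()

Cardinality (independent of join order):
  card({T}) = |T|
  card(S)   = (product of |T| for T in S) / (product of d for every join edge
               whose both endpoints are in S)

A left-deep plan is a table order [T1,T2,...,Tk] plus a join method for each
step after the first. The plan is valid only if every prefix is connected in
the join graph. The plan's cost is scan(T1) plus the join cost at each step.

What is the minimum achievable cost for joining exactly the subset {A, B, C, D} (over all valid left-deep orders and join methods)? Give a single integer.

13950

Selinger DP over subsets of {A,B,C,D}:
  {D}: scan cost=200, card=200
  {A}: scan cost=150, card=150
  {C}: scan cost=500, card=500
  {B}: scan cost=300, card=300
  {AD}: card=3000; try (A,hash)→2800, (D,merge)→3300, (A,merge)→3350, (D,hash)→3500, (A,nl_idx)→4800, (D,nl)→30150 …(+1); best=2800 via (A,hash)
  {AC}: card=150; try (A,hash)→3400, (A,nl_idx)→4650, (C,merge)→6500, (A,merge)→6850, (C,hash)→9300, (C,nl)→75150 …(+1); best=3400 via (A,hash)
  {BC}: card=10000; try (B,hash)→6400, (C,merge)→8300, (B,merge)→8500, (C,hash)→9600, (B,nl_idx)→15000, (C,nl)→150300 …(+1); best=6400 via (B,hash)
  {ACD}: card=3000; try (D,merge)→6550, (D,hash)→6750, (C,hash)→14800, (D,nl)→33400, (C,merge)→46800, (C,nl)→1502800; best=6550 via (D,merge)
  {ABC}: card=3000; try (B,merge)→7750, (B,nl_idx)→7750, (B,hash)→8950, (A,hash)→18800, (B,nl)→48400, (A,nl_idx)→89400 …(+2); best=7750 via (B,merge)
  {ABCD}: card=60000; try (D,hash)→13950, (B,hash)→14950, (D,merge)→48550, (B,merge)→48550, (B,nl_idx)→93550, (D,nl)→607750 …(+1); best=13950 via (D,hash)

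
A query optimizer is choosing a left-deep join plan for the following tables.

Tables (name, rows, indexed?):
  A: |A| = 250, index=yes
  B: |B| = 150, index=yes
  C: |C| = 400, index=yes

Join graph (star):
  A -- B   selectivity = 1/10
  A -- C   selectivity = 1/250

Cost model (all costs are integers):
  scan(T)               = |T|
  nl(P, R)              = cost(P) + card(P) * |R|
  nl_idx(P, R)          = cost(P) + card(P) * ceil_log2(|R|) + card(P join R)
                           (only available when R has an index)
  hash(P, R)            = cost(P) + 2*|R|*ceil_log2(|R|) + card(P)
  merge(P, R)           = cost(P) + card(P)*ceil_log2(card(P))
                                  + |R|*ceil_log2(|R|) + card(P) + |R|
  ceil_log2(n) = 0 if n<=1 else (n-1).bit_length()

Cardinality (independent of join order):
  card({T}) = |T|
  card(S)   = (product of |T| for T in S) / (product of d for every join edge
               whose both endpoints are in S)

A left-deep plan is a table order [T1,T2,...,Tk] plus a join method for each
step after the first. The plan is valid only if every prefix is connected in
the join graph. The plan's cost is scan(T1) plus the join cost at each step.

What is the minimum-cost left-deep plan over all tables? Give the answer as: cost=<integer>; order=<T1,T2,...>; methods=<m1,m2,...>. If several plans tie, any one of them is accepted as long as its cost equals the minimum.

Selinger DP (subsets sized 1..n):
  {A}: scan cost=250, card=250
  {B}: scan cost=150, card=150
  {C}: scan cost=400, card=400
  {AB}: card=3750; try (B,hash)→2900, (A,merge)→3750, (B,merge)→3850, (A,hash)→4300, (A,nl_idx)→5100, (B,nl_idx)→6000 …(+2); best=2900 via (B,hash)
  {AC}: card=400; try (C,nl_idx)→2900, (A,nl_idx)→4000, (A,hash)→4800, (C,merge)→6500, (A,merge)→6650, (C,hash)→7700 …(+2); best=2900 via (C,nl_idx)
  {ABC}: card=6000; try (B,hash)→5700, (B,merge)→8250, (B,nl_idx)→12100, (C,hash)→13850, (C,nl_idx)→42650, (C,merge)→55650 …(+2); best=5700 via (B,hash)

cost=5700; order=A,C,B; methods=nl_idx,hash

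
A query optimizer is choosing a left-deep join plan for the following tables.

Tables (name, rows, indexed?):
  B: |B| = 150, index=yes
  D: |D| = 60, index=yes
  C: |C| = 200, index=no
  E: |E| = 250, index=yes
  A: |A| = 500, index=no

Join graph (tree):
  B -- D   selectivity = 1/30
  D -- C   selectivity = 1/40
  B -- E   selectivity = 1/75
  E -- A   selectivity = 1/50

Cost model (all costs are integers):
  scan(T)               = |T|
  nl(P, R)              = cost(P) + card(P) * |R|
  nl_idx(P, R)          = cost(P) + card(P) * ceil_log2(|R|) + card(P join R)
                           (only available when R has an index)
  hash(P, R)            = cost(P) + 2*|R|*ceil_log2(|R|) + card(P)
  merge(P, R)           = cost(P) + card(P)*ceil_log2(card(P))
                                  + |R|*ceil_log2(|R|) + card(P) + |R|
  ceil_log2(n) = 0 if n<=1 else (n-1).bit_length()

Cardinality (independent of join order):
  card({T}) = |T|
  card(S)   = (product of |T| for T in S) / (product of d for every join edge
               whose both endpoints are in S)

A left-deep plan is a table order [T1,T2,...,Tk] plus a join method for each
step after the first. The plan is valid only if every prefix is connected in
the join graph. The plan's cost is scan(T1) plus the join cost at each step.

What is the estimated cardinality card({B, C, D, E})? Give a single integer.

Tables in S: B(150), C(200), D(60), E(250)
Edges inside S: B-D(d=30), D-C(d=40), B-E(d=75)
numerator = 150 * 200 * 60 * 250 = 450000000
denominator = 30 * 40 * 75 = 90000
card(S) = 450000000 / 90000 = 5000

5000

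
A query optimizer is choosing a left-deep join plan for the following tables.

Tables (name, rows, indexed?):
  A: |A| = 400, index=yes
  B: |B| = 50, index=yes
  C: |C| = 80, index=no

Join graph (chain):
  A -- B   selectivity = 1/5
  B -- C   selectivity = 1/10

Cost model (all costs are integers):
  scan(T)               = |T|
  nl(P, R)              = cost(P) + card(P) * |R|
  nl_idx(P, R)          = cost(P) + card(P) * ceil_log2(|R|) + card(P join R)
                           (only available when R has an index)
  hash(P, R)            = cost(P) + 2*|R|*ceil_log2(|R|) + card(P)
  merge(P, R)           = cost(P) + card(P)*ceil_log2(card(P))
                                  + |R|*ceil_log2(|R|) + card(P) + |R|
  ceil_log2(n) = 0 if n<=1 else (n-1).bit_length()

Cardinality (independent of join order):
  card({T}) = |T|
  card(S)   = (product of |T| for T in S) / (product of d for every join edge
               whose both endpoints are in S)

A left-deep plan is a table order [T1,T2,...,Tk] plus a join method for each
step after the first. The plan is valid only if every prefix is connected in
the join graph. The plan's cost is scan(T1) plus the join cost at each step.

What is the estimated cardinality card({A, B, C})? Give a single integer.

Tables in S: A(400), B(50), C(80)
Edges inside S: A-B(d=5), B-C(d=10)
numerator = 400 * 50 * 80 = 1600000
denominator = 5 * 10 = 50
card(S) = 1600000 / 50 = 32000

32000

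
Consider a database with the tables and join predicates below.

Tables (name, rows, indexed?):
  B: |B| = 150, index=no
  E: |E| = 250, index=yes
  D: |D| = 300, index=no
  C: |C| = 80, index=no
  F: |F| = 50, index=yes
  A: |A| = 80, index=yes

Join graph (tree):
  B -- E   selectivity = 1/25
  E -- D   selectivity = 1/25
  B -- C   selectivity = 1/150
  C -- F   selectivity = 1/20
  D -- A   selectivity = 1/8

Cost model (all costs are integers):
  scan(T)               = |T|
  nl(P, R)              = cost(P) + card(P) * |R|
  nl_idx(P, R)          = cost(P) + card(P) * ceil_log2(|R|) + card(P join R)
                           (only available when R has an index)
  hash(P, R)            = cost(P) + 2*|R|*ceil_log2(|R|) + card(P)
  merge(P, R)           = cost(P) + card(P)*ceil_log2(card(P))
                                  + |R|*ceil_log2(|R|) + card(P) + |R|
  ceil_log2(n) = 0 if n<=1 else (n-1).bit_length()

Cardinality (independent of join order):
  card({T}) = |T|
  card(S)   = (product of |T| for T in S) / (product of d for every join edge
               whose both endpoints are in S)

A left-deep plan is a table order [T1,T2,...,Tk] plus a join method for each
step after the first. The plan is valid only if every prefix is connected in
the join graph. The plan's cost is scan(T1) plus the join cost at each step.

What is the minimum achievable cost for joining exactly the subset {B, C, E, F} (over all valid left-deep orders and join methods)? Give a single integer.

4260

Selinger DP over subsets of {B,C,E,F}:
  {B}: scan cost=150, card=150
  {E}: scan cost=250, card=250
  {C}: scan cost=80, card=80
  {F}: scan cost=50, card=50
  {BE}: card=1500; try (E,nl_idx)→2850, (B,hash)→2900, (E,merge)→3750, (B,merge)→3850, (E,hash)→4300, (E,nl)→37650 …(+1); best=2850 via (E,nl_idx)
  {BC}: card=80; try (C,hash)→1420, (B,merge)→2070, (C,merge)→2140, (B,hash)→2560, (B,nl)→12080, (C,nl)→12150; best=1420 via (C,hash)
  {CF}: card=200; try (F,hash)→760, (F,nl_idx)→760, (C,merge)→1040, (F,merge)→1070, (C,hash)→1220, (C,nl)→4050 …(+1); best=760 via (F,hash)
  {BCE}: card=800; try (E,nl_idx)→2860, (E,merge)→4310, (C,hash)→5470, (E,hash)→5500, (E,nl)→21420, (C,merge)→21490 …(+1); best=2860 via (E,nl_idx)
  {BCF}: card=200; try (F,hash)→2100, (F,nl_idx)→2100, (F,merge)→2410, (B,hash)→3360, (B,merge)→3910, (F,nl)→5420 …(+1); best=2100 via (F,hash)
  {BCEF}: card=2000; try (F,hash)→4260, (E,nl_idx)→5700, (E,merge)→6150, (E,hash)→6300, (F,nl_idx)→9660, (F,merge)→12010 …(+2); best=4260 via (F,hash)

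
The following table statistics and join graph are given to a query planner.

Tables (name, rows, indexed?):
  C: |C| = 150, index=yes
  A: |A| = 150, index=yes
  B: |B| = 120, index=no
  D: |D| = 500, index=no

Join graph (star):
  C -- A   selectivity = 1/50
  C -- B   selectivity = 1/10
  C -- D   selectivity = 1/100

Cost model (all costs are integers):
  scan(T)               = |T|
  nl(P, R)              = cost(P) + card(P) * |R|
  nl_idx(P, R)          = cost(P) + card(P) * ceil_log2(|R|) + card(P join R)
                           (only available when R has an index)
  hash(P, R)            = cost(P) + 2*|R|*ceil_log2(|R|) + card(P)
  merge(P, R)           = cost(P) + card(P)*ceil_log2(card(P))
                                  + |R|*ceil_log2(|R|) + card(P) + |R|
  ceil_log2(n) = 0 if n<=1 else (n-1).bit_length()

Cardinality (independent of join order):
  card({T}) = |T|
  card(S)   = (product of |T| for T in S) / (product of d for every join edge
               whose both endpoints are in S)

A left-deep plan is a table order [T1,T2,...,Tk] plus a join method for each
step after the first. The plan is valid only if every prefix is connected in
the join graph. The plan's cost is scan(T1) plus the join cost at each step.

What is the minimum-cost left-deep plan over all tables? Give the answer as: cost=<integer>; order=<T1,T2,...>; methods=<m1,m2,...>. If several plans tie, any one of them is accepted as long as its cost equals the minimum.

cost=10480; order=D,C,A,B; methods=hash,hash,hash

Selinger DP (subsets sized 1..n):
  {C}: scan cost=150, card=150
  {A}: scan cost=150, card=150
  {B}: scan cost=120, card=120
  {D}: scan cost=500, card=500
  {AC}: card=450; try (C,nl_idx)→1800, (A,nl_idx)→1800, (C,hash)→2700, (A,hash)→2700, (C,merge)→2850, (A,merge)→2850 …(+2); best=1800 via (C,nl_idx)
  {BC}: card=1800; try (B,hash)→1980, (C,merge)→2430, (B,merge)→2460, (C,hash)→2640, (C,nl_idx)→2880, (C,nl)→18120 …(+1); best=1980 via (B,hash)
  {CD}: card=750; try (C,hash)→3400, (C,nl_idx)→5250, (D,merge)→6500, (C,merge)→6850, (D,hash)→9300, (D,nl)→75150 …(+1); best=3400 via (C,hash)
  {ABC}: card=5400; try (B,hash)→3930, (A,hash)→6180, (B,merge)→7260, (A,nl_idx)→21780, (A,merge)→24930, (B,nl)→55800 …(+1); best=3930 via (B,hash)
  {ACD}: card=2250; try (A,hash)→6550, (D,hash)→11250, (D,merge)→11300, (A,nl_idx)→11650, (A,merge)→13000, (A,nl)→115900 …(+1); best=6550 via (A,hash)
  {BCD}: card=9000; try (B,hash)→5830, (B,merge)→12610, (D,hash)→12780, (D,merge)→28580, (B,nl)→93400, (D,nl)→901980; best=5830 via (B,hash)
  {ABCD}: card=27000; try (B,hash)→10480, (A,hash)→17230, (D,hash)→18330, (B,merge)→36760, (D,merge)→84530, (A,nl_idx)→104830 …(+4); best=10480 via (B,hash)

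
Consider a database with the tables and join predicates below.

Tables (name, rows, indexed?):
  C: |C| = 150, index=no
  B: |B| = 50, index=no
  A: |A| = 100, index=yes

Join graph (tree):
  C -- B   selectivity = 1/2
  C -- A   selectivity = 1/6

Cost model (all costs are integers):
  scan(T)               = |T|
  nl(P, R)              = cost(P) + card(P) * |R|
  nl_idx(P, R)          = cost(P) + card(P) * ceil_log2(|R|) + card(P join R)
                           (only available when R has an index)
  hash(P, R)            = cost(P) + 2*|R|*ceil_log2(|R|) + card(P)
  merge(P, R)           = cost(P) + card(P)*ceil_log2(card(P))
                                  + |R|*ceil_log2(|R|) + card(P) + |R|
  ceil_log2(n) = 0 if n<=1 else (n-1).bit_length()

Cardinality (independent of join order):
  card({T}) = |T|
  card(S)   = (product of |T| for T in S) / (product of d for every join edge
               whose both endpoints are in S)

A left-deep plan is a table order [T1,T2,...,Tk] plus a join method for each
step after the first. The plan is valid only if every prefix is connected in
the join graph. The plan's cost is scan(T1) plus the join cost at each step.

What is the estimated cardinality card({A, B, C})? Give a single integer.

Tables in S: A(100), B(50), C(150)
Edges inside S: C-B(d=2), C-A(d=6)
numerator = 100 * 50 * 150 = 750000
denominator = 2 * 6 = 12
card(S) = 750000 / 12 = 62500

62500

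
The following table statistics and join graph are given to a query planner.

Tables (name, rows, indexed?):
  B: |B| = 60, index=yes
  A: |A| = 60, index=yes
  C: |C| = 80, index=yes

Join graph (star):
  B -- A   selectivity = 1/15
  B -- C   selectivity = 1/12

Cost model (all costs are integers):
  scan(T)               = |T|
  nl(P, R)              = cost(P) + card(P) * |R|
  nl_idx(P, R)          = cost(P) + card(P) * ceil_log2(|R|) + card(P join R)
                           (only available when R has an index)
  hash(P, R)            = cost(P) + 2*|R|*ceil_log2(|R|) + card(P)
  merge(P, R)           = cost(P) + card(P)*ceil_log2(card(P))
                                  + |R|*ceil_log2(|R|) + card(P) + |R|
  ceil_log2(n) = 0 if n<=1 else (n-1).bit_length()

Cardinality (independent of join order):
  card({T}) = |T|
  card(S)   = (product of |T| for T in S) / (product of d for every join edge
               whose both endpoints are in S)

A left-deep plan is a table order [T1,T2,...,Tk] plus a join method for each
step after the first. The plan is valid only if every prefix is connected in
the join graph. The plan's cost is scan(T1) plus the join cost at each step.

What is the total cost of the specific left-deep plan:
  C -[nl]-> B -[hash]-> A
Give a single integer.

step 1: scan C: cost=80, card=80
step 2: join B via nl
    card(P join B) = 80*60/(12) = 400
    cost = 80 + 80*60 = 4880
step 3: join A via hash
    card(P join A) = 400*60/(15) = 1600
    cost = 4880 + 2*60*6 + 400 = 6000

6000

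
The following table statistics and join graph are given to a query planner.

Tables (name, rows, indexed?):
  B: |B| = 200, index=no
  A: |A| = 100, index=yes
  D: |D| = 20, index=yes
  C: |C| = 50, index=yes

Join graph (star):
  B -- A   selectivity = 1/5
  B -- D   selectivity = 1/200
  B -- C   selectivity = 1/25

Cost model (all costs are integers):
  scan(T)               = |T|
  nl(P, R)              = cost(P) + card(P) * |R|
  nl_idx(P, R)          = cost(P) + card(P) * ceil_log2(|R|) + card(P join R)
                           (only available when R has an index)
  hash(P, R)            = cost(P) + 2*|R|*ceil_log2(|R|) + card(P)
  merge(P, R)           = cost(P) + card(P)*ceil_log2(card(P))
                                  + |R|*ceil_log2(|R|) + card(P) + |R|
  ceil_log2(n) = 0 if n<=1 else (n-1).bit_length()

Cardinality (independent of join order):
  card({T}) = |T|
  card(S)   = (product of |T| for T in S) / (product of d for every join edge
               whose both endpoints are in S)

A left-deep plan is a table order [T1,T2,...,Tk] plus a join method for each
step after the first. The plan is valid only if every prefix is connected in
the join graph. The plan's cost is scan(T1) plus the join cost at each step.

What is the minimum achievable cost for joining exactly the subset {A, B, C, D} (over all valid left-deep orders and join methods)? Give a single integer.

1840

Selinger DP over subsets of {A,B,C,D}:
  {B}: scan cost=200, card=200
  {A}: scan cost=100, card=100
  {D}: scan cost=20, card=20
  {C}: scan cost=50, card=50
  {AB}: card=4000; try (A,hash)→1800, (B,merge)→2700, (A,merge)→2800, (B,hash)→3400, (A,nl_idx)→5600, (B,nl)→20100 …(+1); best=1800 via (A,hash)
  {BD}: card=20; try (D,hash)→600, (D,nl_idx)→1220, (B,merge)→1940, (D,merge)→2120, (B,hash)→3240, (B,nl)→4020 …(+1); best=600 via (D,hash)
  {BC}: card=400; try (C,hash)→1000, (C,nl_idx)→1800, (B,merge)→2200, (C,merge)→2350, (B,hash)→3300, (B,nl)→10050 …(+1); best=1000 via (C,hash)
  {ABD}: card=400; try (A,nl_idx)→1140, (A,merge)→1520, (A,hash)→2020, (A,nl)→2600, (D,hash)→6000, (D,nl_idx)→22200 …(+2); best=1140 via (A,nl_idx)
  {ABC}: card=8000; try (A,hash)→2800, (A,merge)→5800, (C,hash)→6400, (A,nl_idx)→11800, (C,nl_idx)→33800, (A,nl)→41000 …(+2); best=2800 via (A,hash)
  {BCD}: card=40; try (C,nl_idx)→760, (C,merge)→1070, (C,hash)→1220, (D,hash)→1600, (C,nl)→1600, (D,nl_idx)→3040 …(+2); best=760 via (C,nl_idx)
  {ABCD}: card=800; try (A,merge)→1840, (A,nl_idx)→1840, (C,hash)→2140, (A,hash)→2200, (C,nl_idx)→4340, (A,nl)→4760 …(+6); best=1840 via (A,merge)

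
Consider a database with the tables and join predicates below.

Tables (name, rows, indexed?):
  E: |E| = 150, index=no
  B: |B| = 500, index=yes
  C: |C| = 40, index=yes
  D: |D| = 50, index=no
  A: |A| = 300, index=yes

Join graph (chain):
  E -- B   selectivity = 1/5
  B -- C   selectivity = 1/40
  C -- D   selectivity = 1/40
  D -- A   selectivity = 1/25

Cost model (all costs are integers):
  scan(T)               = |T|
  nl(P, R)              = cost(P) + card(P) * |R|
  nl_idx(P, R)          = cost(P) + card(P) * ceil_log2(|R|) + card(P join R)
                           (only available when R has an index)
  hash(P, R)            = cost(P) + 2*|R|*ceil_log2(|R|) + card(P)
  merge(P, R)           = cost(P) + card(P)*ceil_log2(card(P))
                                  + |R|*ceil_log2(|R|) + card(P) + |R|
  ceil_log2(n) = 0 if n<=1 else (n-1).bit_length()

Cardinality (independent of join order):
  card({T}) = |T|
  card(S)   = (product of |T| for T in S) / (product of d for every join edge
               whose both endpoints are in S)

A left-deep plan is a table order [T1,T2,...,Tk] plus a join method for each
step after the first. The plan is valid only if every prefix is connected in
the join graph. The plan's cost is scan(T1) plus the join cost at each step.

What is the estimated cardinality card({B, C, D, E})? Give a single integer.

Tables in S: B(500), C(40), D(50), E(150)
Edges inside S: E-B(d=5), B-C(d=40), C-D(d=40)
numerator = 500 * 40 * 50 * 150 = 150000000
denominator = 5 * 40 * 40 = 8000
card(S) = 150000000 / 8000 = 18750

18750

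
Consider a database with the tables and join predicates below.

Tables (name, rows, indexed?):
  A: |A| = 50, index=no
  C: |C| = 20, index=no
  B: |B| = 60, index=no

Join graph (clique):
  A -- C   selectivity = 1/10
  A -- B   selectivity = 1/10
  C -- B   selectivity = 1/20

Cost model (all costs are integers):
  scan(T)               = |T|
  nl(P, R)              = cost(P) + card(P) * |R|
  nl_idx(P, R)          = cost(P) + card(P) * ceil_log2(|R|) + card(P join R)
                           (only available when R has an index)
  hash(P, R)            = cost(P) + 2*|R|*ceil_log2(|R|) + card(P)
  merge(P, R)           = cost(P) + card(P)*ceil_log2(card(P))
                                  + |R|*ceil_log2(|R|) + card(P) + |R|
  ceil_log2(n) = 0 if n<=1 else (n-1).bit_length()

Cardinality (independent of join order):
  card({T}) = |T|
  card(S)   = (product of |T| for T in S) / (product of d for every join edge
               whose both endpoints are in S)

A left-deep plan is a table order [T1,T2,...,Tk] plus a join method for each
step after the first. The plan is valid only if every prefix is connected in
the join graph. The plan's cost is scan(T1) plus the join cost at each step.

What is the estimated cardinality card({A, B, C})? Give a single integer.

30

Tables in S: A(50), B(60), C(20)
Edges inside S: A-C(d=10), A-B(d=10), C-B(d=20)
numerator = 50 * 60 * 20 = 60000
denominator = 10 * 10 * 20 = 2000
card(S) = 60000 / 2000 = 30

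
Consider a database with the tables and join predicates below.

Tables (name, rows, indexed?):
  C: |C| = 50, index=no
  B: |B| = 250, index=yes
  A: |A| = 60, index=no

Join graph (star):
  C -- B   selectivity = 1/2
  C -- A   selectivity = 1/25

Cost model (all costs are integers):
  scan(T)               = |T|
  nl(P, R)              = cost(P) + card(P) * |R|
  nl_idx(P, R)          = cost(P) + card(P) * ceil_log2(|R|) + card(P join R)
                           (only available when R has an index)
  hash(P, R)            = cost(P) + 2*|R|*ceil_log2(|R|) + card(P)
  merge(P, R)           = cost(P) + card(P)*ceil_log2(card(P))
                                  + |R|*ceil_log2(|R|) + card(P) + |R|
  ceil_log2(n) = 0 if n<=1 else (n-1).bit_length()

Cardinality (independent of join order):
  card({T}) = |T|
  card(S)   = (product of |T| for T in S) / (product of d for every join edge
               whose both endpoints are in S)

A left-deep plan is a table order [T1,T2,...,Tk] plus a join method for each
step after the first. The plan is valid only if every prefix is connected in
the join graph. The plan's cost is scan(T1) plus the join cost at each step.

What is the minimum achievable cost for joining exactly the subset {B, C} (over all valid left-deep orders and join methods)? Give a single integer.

Selinger DP over subsets of {B,C}:
  {C}: scan cost=50, card=50
  {B}: scan cost=250, card=250
  {BC}: card=6250; try (C,hash)→1100, (B,merge)→2650, (C,merge)→2850, (B,hash)→4100, (B,nl_idx)→6700, (B,nl)→12550 …(+1); best=1100 via (C,hash)

1100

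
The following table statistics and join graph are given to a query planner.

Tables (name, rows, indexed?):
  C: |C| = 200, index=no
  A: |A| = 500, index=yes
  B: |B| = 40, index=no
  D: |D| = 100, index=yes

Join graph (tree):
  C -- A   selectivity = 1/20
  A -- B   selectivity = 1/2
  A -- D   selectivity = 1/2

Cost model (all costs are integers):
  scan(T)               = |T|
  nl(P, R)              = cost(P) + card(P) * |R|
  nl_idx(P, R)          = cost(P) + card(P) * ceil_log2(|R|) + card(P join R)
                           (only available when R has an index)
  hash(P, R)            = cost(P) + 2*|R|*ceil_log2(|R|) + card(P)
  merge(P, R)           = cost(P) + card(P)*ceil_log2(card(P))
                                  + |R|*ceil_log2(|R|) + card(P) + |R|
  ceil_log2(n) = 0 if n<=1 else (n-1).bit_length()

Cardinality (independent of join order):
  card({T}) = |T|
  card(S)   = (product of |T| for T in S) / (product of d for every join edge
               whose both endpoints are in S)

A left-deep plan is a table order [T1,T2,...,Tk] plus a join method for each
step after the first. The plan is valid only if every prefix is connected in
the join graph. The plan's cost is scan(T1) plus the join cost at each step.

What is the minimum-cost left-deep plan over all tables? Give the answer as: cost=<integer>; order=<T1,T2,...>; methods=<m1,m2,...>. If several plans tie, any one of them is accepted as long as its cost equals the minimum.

Selinger DP (subsets sized 1..n):
  {C}: scan cost=200, card=200
  {A}: scan cost=500, card=500
  {B}: scan cost=40, card=40
  {D}: scan cost=100, card=100
  {AC}: card=5000; try (C,hash)→4200, (A,merge)→7000, (A,nl_idx)→7000, (C,merge)→7300, (A,hash)→9400, (A,nl)→100200 …(+1); best=4200 via (C,hash)
  {AB}: card=10000; try (B,hash)→1480, (A,merge)→5320, (B,merge)→5780, (A,hash)→9080, (A,nl_idx)→10400, (A,nl)→20040 …(+1); best=1480 via (B,hash)
  {AD}: card=25000; try (D,hash)→2400, (A,merge)→5900, (D,merge)→6300, (A,hash)→9200, (A,nl_idx)→26000, (D,nl_idx)→29000 …(+2); best=2400 via (D,hash)
  {ABC}: card=100000; try (B,hash)→9680, (C,hash)→14680, (B,merge)→74480, (C,merge)→153280, (B,nl)→204200, (C,nl)→2001480; best=9680 via (B,hash)
  {ACD}: card=250000; try (D,hash)→10600, (C,hash)→30600, (D,merge)→75000, (D,nl_idx)→289200, (C,merge)→404200, (D,nl)→504200 …(+1); best=10600 via (D,hash)
  {ABD}: card=500000; try (D,hash)→12880, (B,hash)→27880, (D,merge)→152280, (B,merge)→402680, (D,nl_idx)→571480, (D,nl)→1001480 …(+1); best=12880 via (D,hash)
  {ABCD}: card=5000000; try (D,hash)→111080, (B,hash)→261080, (C,hash)→516080, (D,merge)→1810480, (B,merge)→4760880, (D,nl_idx)→5709680 …(+4); best=111080 via (D,hash)

cost=111080; order=A,C,B,D; methods=hash,hash,hash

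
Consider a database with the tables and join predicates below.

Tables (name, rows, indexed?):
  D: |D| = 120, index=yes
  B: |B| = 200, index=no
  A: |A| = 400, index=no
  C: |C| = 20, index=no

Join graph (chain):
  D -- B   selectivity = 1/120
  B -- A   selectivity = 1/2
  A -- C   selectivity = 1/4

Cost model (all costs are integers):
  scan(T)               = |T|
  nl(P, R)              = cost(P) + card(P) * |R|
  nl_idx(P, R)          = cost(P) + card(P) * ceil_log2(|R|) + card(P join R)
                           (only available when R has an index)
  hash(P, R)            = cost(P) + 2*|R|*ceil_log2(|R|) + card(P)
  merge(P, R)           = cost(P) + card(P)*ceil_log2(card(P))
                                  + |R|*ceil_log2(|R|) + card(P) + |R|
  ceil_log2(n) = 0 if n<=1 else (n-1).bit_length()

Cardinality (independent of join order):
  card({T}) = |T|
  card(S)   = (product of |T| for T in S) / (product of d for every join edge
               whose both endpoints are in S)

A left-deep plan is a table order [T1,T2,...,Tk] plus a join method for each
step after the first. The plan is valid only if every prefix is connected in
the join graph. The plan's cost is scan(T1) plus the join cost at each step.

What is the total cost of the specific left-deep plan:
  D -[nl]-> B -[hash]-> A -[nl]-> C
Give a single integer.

831520

step 1: scan D: cost=120, card=120
step 2: join B via nl
    card(P join B) = 120*200/(120) = 200
    cost = 120 + 120*200 = 24120
step 3: join A via hash
    card(P join A) = 200*400/(2) = 40000
    cost = 24120 + 2*400*9 + 200 = 31520
step 4: join C via nl
    card(P join C) = 40000*20/(4) = 200000
    cost = 31520 + 40000*20 = 831520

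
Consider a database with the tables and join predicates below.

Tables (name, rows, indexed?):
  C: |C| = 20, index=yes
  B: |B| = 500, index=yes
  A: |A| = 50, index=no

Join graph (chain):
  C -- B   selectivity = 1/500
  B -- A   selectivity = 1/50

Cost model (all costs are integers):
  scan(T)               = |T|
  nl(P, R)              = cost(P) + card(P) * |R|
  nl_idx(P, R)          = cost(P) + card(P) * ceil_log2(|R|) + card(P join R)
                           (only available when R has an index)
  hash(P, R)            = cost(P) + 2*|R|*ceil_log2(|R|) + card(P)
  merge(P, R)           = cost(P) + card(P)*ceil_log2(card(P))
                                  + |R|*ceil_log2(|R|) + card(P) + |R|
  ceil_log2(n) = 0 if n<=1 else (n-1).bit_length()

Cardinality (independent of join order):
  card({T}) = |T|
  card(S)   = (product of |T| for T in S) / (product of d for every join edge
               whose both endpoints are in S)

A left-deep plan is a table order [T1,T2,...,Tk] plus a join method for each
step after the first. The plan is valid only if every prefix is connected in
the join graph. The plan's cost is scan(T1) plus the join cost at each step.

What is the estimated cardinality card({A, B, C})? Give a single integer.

Tables in S: A(50), B(500), C(20)
Edges inside S: C-B(d=500), B-A(d=50)
numerator = 50 * 500 * 20 = 500000
denominator = 500 * 50 = 25000
card(S) = 500000 / 25000 = 20

20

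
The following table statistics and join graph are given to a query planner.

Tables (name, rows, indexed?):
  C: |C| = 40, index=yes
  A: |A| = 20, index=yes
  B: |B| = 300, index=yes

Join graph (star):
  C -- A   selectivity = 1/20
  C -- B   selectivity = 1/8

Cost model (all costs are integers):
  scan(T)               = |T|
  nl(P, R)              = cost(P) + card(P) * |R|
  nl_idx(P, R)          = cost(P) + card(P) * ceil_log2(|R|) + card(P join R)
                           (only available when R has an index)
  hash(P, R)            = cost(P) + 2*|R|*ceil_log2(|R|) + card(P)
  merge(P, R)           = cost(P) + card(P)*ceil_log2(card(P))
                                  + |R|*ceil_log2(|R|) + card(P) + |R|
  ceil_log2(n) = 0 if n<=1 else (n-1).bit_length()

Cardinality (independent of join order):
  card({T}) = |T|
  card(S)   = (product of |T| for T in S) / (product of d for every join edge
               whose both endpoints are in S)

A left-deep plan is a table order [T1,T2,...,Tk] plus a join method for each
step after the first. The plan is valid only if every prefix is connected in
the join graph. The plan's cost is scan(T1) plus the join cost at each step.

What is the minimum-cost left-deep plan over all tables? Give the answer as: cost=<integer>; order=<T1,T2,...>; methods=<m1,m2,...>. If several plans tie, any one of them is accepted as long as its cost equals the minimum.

cost=2040; order=A,C,B; methods=nl_idx,nl_idx

Selinger DP (subsets sized 1..n):
  {C}: scan cost=40, card=40
  {A}: scan cost=20, card=20
  {B}: scan cost=300, card=300
  {AC}: card=40; try (C,nl_idx)→180, (A,hash)→280, (A,nl_idx)→280, (C,merge)→420, (A,merge)→440, (C,hash)→520 …(+2); best=180 via (C,nl_idx)
  {BC}: card=1500; try (C,hash)→1080, (B,nl_idx)→1900, (B,merge)→3320, (C,merge)→3580, (C,nl_idx)→3600, (B,hash)→5480 …(+2); best=1080 via (C,hash)
  {ABC}: card=1500; try (B,nl_idx)→2040, (A,hash)→2780, (B,merge)→3460, (B,hash)→5620, (A,nl_idx)→10080, (B,nl)→12180 …(+2); best=2040 via (B,nl_idx)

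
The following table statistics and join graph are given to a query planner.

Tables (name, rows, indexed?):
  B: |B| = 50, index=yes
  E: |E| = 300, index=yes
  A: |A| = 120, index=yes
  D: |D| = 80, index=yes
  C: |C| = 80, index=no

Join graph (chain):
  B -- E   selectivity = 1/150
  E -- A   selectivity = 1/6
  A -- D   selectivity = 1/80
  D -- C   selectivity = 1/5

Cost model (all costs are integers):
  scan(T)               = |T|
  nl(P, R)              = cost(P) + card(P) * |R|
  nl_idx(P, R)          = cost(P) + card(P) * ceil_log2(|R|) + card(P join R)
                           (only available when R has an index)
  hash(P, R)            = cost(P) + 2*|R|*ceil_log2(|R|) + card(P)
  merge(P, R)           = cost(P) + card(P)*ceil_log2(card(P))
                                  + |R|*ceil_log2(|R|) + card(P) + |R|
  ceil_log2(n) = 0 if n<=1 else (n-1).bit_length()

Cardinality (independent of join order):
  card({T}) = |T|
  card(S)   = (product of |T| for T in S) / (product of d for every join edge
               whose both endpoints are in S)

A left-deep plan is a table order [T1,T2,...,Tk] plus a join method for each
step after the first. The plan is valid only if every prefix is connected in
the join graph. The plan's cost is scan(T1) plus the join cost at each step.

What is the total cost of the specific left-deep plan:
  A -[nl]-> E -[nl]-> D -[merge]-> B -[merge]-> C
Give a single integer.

625110

step 1: scan A: cost=120, card=120
step 2: join E via nl
    card(P join E) = 120*300/(6) = 6000
    cost = 120 + 120*300 = 36120
step 3: join D via nl
    card(P join D) = 6000*80/(80) = 6000
    cost = 36120 + 6000*80 = 516120
step 4: join B via merge
    card(P join B) = 6000*50/(150) = 2000
    cost = 516120 + 6000*13 + 50*6 + 6000 + 50 = 600470
step 5: join C via merge
    card(P join C) = 2000*80/(5) = 32000
    cost = 600470 + 2000*11 + 80*7 + 2000 + 80 = 625110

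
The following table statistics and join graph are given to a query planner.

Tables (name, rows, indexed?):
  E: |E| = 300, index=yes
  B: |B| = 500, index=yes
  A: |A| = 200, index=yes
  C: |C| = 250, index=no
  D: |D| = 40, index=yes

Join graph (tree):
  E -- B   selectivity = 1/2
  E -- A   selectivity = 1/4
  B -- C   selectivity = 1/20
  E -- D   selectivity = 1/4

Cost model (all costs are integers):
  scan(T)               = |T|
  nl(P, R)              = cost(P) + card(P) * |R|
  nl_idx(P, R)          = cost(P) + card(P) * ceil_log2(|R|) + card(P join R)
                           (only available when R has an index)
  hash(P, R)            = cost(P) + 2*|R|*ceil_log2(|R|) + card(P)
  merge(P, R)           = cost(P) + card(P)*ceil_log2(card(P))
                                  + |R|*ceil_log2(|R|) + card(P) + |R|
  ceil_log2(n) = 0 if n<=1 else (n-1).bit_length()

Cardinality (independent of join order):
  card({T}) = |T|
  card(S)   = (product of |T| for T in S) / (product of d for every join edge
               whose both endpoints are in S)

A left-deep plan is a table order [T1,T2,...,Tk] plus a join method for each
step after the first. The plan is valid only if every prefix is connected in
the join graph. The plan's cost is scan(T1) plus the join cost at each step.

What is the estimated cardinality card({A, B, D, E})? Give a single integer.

37500000

Tables in S: A(200), B(500), D(40), E(300)
Edges inside S: E-B(d=2), E-A(d=4), E-D(d=4)
numerator = 200 * 500 * 40 * 300 = 1200000000
denominator = 2 * 4 * 4 = 32
card(S) = 1200000000 / 32 = 37500000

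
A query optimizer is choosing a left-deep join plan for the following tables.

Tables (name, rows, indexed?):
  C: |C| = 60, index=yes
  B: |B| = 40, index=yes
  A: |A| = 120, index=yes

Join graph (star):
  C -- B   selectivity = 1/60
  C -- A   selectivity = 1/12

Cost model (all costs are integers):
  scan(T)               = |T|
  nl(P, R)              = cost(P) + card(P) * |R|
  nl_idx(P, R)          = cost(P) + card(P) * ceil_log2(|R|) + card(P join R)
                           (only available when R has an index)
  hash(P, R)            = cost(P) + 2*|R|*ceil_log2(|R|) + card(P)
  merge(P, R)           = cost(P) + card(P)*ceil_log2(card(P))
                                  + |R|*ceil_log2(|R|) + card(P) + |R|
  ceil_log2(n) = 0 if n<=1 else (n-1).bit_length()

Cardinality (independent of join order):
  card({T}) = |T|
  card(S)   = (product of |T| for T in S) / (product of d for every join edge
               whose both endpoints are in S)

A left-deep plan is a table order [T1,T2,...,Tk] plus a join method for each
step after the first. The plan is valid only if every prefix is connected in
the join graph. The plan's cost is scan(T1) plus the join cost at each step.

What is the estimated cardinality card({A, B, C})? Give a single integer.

Tables in S: A(120), B(40), C(60)
Edges inside S: C-B(d=60), C-A(d=12)
numerator = 120 * 40 * 60 = 288000
denominator = 60 * 12 = 720
card(S) = 288000 / 720 = 400

400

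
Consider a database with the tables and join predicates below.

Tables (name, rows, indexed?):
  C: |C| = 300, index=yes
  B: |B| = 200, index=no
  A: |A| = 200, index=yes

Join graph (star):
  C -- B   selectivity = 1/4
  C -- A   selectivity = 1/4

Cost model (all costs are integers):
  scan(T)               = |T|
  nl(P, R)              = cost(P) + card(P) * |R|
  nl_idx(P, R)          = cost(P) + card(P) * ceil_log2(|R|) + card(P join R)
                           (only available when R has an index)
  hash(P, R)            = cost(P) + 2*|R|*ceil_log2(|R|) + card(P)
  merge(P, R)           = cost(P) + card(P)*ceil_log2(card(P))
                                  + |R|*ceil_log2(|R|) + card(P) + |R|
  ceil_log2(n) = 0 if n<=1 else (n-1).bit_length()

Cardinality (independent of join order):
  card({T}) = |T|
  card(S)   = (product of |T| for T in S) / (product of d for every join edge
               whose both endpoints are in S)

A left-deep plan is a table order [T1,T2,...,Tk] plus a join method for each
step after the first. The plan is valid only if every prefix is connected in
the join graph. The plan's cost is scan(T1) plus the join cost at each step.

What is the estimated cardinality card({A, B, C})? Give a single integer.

Tables in S: A(200), B(200), C(300)
Edges inside S: C-B(d=4), C-A(d=4)
numerator = 200 * 200 * 300 = 12000000
denominator = 4 * 4 = 16
card(S) = 12000000 / 16 = 750000

750000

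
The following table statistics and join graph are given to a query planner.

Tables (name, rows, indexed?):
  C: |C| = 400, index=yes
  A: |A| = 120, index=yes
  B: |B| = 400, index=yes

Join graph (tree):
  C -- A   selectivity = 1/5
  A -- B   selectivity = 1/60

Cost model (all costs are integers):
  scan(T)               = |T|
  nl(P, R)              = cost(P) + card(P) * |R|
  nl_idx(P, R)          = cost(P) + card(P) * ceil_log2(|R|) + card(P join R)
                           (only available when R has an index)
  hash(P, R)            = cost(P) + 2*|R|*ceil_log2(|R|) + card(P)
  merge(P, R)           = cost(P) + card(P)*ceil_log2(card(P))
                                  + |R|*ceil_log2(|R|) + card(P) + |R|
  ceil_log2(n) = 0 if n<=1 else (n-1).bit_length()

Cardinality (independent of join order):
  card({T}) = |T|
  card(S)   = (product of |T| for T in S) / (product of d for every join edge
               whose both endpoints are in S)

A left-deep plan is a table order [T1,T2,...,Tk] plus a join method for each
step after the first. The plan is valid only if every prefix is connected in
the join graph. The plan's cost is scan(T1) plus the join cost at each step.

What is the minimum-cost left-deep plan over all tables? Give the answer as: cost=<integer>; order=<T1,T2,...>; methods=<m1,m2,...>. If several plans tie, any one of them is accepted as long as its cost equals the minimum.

Selinger DP (subsets sized 1..n):
  {C}: scan cost=400, card=400
  {A}: scan cost=120, card=120
  {B}: scan cost=400, card=400
  {AC}: card=9600; try (A,hash)→2480, (C,merge)→5080, (A,merge)→5360, (C,hash)→7440, (C,nl_idx)→10800, (A,nl_idx)→12800 …(+2); best=2480 via (A,hash)
  {AB}: card=800; try (B,nl_idx)→2000, (A,hash)→2480, (A,nl_idx)→4000, (B,merge)→5080, (A,merge)→5360, (B,hash)→7440 …(+2); best=2000 via (B,nl_idx)
  {ABC}: card=64000; try (C,hash)→10000, (C,merge)→14800, (B,hash)→19280, (C,nl_idx)→73200, (B,merge)→150480, (B,nl_idx)→152880 …(+2); best=10000 via (C,hash)

cost=10000; order=A,B,C; methods=nl_idx,hash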